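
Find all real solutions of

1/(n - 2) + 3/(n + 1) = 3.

n = -0.135 or n = 2.4684

Multiply both sides by (n - 2)(n + 1):
(n + 1) + 3(n - 2) = 3(n - 2)(n + 1).
Expand and collect terms: 3n^2 - 7n - 1 = 0.
By the quadratic formula, n = (7 +/- sqrt(61)) / 6, so n ~= 2.4684 or n ~= -0.135.
Neither value makes a denominator zero (n != 2, n != -1), so both are valid.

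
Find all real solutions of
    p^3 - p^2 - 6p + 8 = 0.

p = -2.5616 or p = 1.5616 or p = 2

Possible rational roots are divisors of 8. Testing p = 2 gives 0, so (p - 2) is a factor.
Divide: p^3 - p^2 - 6p + 8 = (p - 2)(p^2 + p - 4).
Apply the quadratic formula to p^2 + p - 4 = 0: p = (-1 +/- sqrt(17))/2, i.e. p ~= 1.5616 or p ~= -2.5616.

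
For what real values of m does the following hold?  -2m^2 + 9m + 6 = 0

m = -0.5895 or m = 5.0895

Discriminant: (9)^2 - 4*(-2)*6 = 129.
Quadratic formula: m = (-9 +/- sqrt(129)) / (-4).
So m = 9/4 - sqrt(129)/4 ~= -0.5895 or m = 9/4 + sqrt(129)/4 ~= 5.0895.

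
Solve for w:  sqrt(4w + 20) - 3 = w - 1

Isolate the radical: sqrt(4w + 20) = w + 2.
Square both sides: 4w + 20 = (w + 2)^2.
Expand and rearrange: w^2 - 16 = 0.
Solving gives w = 4 or w = -4.
Check each candidate in the original equation:
  w = 4: sqrt(36) = 6, while w + 2 = 6 — valid.
  w = -4: sqrt(4) = 2, while w + 2 = -2 — extraneous.

w = 4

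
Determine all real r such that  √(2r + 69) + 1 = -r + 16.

r = 6

Isolate the radical: √(2r + 69) = -r + 15.
Square both sides: 2r + 69 = (-r + 15)².
Expand and rearrange: r² - 32r + 156 = 0.
Solving gives r = 26 or r = 6.
Check each candidate in the original equation:
  r = 26: √(121) = 11, while -r + 15 = -11 — extraneous.
  r = 6: √(81) = 9, while -r + 15 = 9 — valid.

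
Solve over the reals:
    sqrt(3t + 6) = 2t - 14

t = 10

Square both sides: 3t + 6 = (2t - 14)^2.
Expand and rearrange: 4t^2 - 59t + 190 = 0.
Solving gives t = 10 or t = 4.75.
Check each candidate in the original equation:
  t = 10: sqrt(36) = 6, while 2t - 14 = 6 — valid.
  t = 4.75: sqrt(20.25) = 4.5, while 2t - 14 = -4.5 — extraneous.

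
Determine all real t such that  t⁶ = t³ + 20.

t = -1.5874 or t = 1.71

Let u = t³. The equation becomes u² - u - 20 = 0.
Factor: (u - 5)(u + 4) = 0, so u = 5 or u = -4.
t³ = 5 gives t = ∛(5) ≈ 1.71.
t³ = -4 gives t = -∛(4) ≈ -1.5874.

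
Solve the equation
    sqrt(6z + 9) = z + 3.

z = 0

Square both sides: 6z + 9 = (z + 3)^2.
Expand and rearrange: z^2 = 0.
This gives the repeated root z = 0.
Check in the original equation:
  z = 0: sqrt(9) = 3, while z + 3 = 3 — valid.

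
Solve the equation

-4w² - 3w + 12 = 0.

w = -2.1472 or w = 1.3972

Discriminant: (-3)² − 4·(-4)·12 = 201.
Quadratic formula: w = (3 ± √201) / (-8).
So w = -√(201)/8 - 3/8 ≈ -2.1472 or w = -3/8 + √(201)/8 ≈ 1.3972.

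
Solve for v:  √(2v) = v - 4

Square both sides: 2v = (v - 4)².
Expand and rearrange: v² - 10v + 16 = 0.
Solving gives v = 8 or v = 2.
Check each candidate in the original equation:
  v = 8: √(16) = 4, while v - 4 = 4 — valid.
  v = 2: √(4) = 2, while v - 4 = -2 — extraneous.

v = 8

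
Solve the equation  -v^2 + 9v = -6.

v = -0.6235 or v = 9.6235

Rearrange to standard form: -v^2 + 9v + 6 = 0.
Discriminant: (9)^2 - 4*(-1)*6 = 105.
Quadratic formula: v = (-9 +/- sqrt(105)) / (-2).
So v = 9/2 - sqrt(105)/2 ~= -0.6235 or v = 9/2 + sqrt(105)/2 ~= 9.6235.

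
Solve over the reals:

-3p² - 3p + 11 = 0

p = -2.4791 or p = 1.4791

Discriminant: (-3)² − 4·(-3)·11 = 141.
Quadratic formula: p = (3 ± √141) / (-6).
So p = -√(141)/6 - 1/2 ≈ -2.4791 or p = -1/2 + √(141)/6 ≈ 1.4791.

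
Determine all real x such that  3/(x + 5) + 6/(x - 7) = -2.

Multiply both sides by (x + 5)(x - 7):
3(x - 7) + 6(x + 5) = -2(x + 5)(x - 7).
Expand and collect terms: -2x² - 5x + 61 = 0.
By the quadratic formula, x = (5 ± √513) / -4, so x ≈ -6.9124 or x ≈ 4.4124.
Neither value makes a denominator zero (x ≠ -5, x ≠ 7), so both are valid.

x = -6.9124 or x = 4.4124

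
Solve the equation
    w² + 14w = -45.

Bring every term to one side: w² + 14w + 45 = 0.
Factor: (w + 9)(w + 5) = 0.
So w = -9 or w = -5.

w = -9 or w = -5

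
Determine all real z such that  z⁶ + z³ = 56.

z = -2 or z = 1.9129

Let u = z³. The equation becomes u² + u - 56 = 0.
Factor: (u + 8)(u - 7) = 0, so u = -8 or u = 7.
z³ = -8 gives z = -2.
z³ = 7 gives z = ∛(7) ≈ 1.9129.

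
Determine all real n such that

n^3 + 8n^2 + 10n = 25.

Rearrange: n^3 + 8n^2 + 10n - 25 = 0.
Possible rational roots are divisors of -25. Testing n = -5 gives 0, so (n + 5) is a factor.
Divide: n^3 + 8n^2 + 10n - 25 = (n + 5)(n^2 + 3n - 5).
Apply the quadratic formula to n^2 + 3n - 5 = 0: n = (-3 +/- sqrt(29))/2, i.e. n ~= 1.1926 or n ~= -4.1926.

n = -5 or n = -4.1926 or n = 1.1926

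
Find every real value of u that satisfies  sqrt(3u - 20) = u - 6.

u = 7 or u = 8

Square both sides: 3u - 20 = (u - 6)^2.
Expand and rearrange: u^2 - 15u + 56 = 0.
Solving gives u = 8 or u = 7.
Check each candidate in the original equation:
  u = 8: sqrt(4) = 2, while u - 6 = 2 — valid.
  u = 7: sqrt(1) = 1, while u - 6 = 1 — valid.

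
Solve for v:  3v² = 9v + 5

Rearrange to standard form: 3v² - 9v - 5 = 0.
Discriminant: (-9)² − 4·3·(-5) = 141.
Quadratic formula: v = (9 ± √141) / 6.
So v = 3/2 + √(141)/6 ≈ 3.4791 or v = 3/2 - √(141)/6 ≈ -0.4791.

v = -0.4791 or v = 3.4791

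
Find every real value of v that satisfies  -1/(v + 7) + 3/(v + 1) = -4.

v = -6.7122 or v = -1.7878

Multiply both sides by (v + 7)(v + 1):
-(v + 1) + 3(v + 7) = -4(v + 7)(v + 1).
Expand and collect terms: -4v^2 - 34v - 48 = 0.
By the quadratic formula, v = (34 +/- sqrt(388)) / -8, so v ~= -6.7122 or v ~= -1.7878.
Neither value makes a denominator zero (v != -7, v != -1), so both are valid.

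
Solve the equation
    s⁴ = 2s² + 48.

Let u = s². The equation becomes u² - 2u - 48 = 0.
Factor: (u + 6)(u - 8) = 0, so u = -6 or u = 8.
s² = -6 < 0 has no real solution.
s² = 8 gives s = ±2·√(2) ≈ ±2.8284.

s = -2.8284 or s = 2.8284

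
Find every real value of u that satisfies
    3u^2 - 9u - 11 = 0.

Discriminant: (-9)^2 - 4*3*(-11) = 213.
Quadratic formula: u = (9 +/- sqrt(213)) / 6.
So u = 3/2 + sqrt(213)/6 ~= 3.9324 or u = 3/2 - sqrt(213)/6 ~= -0.9324.

u = -0.9324 or u = 3.9324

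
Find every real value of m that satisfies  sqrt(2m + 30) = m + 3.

Square both sides: 2m + 30 = (m + 3)^2.
Expand and rearrange: m^2 + 4m - 21 = 0.
Solving gives m = 3 or m = -7.
Check each candidate in the original equation:
  m = 3: sqrt(36) = 6, while m + 3 = 6 — valid.
  m = -7: sqrt(16) = 4, while m + 3 = -4 — extraneous.

m = 3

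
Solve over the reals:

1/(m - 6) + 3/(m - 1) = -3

m = -0.0582 or m = 5.7249

Multiply both sides by (m - 6)(m - 1):
(m - 1) + 3(m - 6) = -3(m - 6)(m - 1).
Expand and collect terms: -3m² + 17m + 1 = 0.
By the quadratic formula, m = (-17 ± √301) / -6, so m ≈ -0.0582 or m ≈ 5.7249.
Neither value makes a denominator zero (m ≠ 6, m ≠ 1), so both are valid.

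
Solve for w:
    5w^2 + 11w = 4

w = -2.5177 or w = 0.3177

Rearrange to standard form: 5w^2 + 11w - 4 = 0.
Discriminant: (11)^2 - 4*5*(-4) = 201.
Quadratic formula: w = (-11 +/- sqrt(201)) / 10.
So w = -11/10 + sqrt(201)/10 ~= 0.3177 or w = -sqrt(201)/10 - 11/10 ~= -2.5177.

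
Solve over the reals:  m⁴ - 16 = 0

Let u = m². The equation becomes u² - 16 = 0.
Factor: (u + 4)(u - 4) = 0, so u = -4 or u = 4.
m² = -4 < 0 has no real solution.
m² = 4 gives m = ±2.

m = -2 or m = 2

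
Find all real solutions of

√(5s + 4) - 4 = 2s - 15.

s = 9

Isolate the radical: √(5s + 4) = 2s - 11.
Square both sides: 5s + 4 = (2s - 11)².
Expand and rearrange: 4s² - 49s + 117 = 0.
Solving gives s = 9 or s = 3.25.
Check each candidate in the original equation:
  s = 9: √(49) = 7, while 2s - 11 = 7 — valid.
  s = 3.25: √(20.25) = 4.5, while 2s - 11 = -4.5 — extraneous.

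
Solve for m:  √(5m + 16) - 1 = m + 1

m = 4

Isolate the radical: √(5m + 16) = m + 2.
Square both sides: 5m + 16 = (m + 2)².
Expand and rearrange: m² - m - 12 = 0.
Solving gives m = 4 or m = -3.
Check each candidate in the original equation:
  m = 4: √(36) = 6, while m + 2 = 6 — valid.
  m = -3: √(1) = 1, while m + 2 = -1 — extraneous.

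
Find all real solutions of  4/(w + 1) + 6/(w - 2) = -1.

Multiply both sides by (w + 1)(w - 2):
4(w - 2) + 6(w + 1) = -(w + 1)(w - 2).
Expand and collect terms: -w² - 9w + 4 = 0.
By the quadratic formula, w = (9 ± √97) / -2, so w ≈ -9.4244 or w ≈ 0.4244.
Neither value makes a denominator zero (w ≠ -1, w ≠ 2), so both are valid.

w = -9.4244 or w = 0.4244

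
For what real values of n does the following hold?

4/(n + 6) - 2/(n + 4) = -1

Multiply both sides by (n + 6)(n + 4):
4(n + 4) - 2(n + 6) = -(n + 6)(n + 4).
Expand and collect terms: -n² - 12n - 28 = 0.
By the quadratic formula, n = (12 ± √32) / -2, so n ≈ -8.8284 or n ≈ -3.1716.
Neither value makes a denominator zero (n ≠ -6, n ≠ -4), so both are valid.

n = -8.8284 or n = -3.1716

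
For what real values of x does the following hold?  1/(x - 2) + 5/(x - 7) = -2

x = 1.1292 or x = 4.8708

Multiply both sides by (x - 2)(x - 7):
(x - 7) + 5(x - 2) = -2(x - 2)(x - 7).
Expand and collect terms: -2x^2 + 12x - 11 = 0.
By the quadratic formula, x = (-12 +/- sqrt(56)) / -4, so x ~= 1.1292 or x ~= 4.8708.
Neither value makes a denominator zero (x != 2, x != 7), so both are valid.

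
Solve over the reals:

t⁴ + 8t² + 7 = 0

Let u = t². The equation becomes u² + 8u + 7 = 0.
Factor: (u + 7)(u + 1) = 0, so u = -7 or u = -1.
t² = -7 < 0 has no real solution.
t² = -1 < 0 has no real solution.

No real solutions.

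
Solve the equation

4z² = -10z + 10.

Rearrange to standard form: 4z² + 10z - 10 = 0.
Discriminant: (10)² − 4·4·(-10) = 260.
Quadratic formula: z = (-10 ± √260) / 8.
So z = -5/4 + √(65)/4 ≈ 0.7656 or z = -√(65)/4 - 5/4 ≈ -3.2656.

z = -3.2656 or z = 0.7656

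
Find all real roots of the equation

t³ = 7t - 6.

t = -3 or t = 1 or t = 2

Rearrange: t³ - 7t + 6 = 0.
Possible rational roots are divisors of 6. Testing t = -3 gives 0, so (t + 3) is a factor.
Divide: t³ - 7t + 6 = (t + 3)(t² - 3t + 2).
Factor the quadratic: t = 2 or t = 1.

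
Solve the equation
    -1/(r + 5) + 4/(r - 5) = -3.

r = -4.613 or r = 3.613

Multiply both sides by (r + 5)(r - 5):
-(r - 5) + 4(r + 5) = -3(r + 5)(r - 5).
Expand and collect terms: -3r^2 - 3r + 50 = 0.
By the quadratic formula, r = (3 +/- sqrt(609)) / -6, so r ~= -4.613 or r ~= 3.613.
Neither value makes a denominator zero (r != -5, r != 5), so both are valid.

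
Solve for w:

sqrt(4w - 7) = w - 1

Square both sides: 4w - 7 = (w - 1)^2.
Expand and rearrange: w^2 - 6w + 8 = 0.
Solving gives w = 4 or w = 2.
Check each candidate in the original equation:
  w = 4: sqrt(9) = 3, while w - 1 = 3 — valid.
  w = 2: sqrt(1) = 1, while w - 1 = 1 — valid.

w = 2 or w = 4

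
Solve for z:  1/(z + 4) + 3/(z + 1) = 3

Multiply both sides by (z + 4)(z + 1):
(z + 1) + 3(z + 4) = 3(z + 4)(z + 1).
Expand and collect terms: 3z^2 + 11z - 1 = 0.
By the quadratic formula, z = (-11 +/- sqrt(133)) / 6, so z ~= 0.0888 or z ~= -3.7554.
Neither value makes a denominator zero (z != -4, z != -1), so both are valid.

z = -3.7554 or z = 0.0888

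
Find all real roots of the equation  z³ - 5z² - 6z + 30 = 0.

z = -2.4495 or z = 2.4495 or z = 5

Possible rational roots are divisors of 30. Testing z = 5 gives 0, so (z - 5) is a factor.
Divide: z³ - 5z² - 6z + 30 = (z - 5)(z² - 6).
Apply the quadratic formula to z² - 6 = 0: z = (0 ± √24)/2, i.e. z ≈ 2.4495 or z ≈ -2.4495.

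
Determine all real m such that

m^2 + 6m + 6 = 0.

Discriminant: (6)^2 - 4*1*6 = 12.
Quadratic formula: m = (-6 +/- sqrt(12)) / 2.
So m = -3 + sqrt(3) ~= -1.2679 or m = -3 - sqrt(3) ~= -4.7321.

m = -4.7321 or m = -1.2679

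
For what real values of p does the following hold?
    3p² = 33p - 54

Bring every term to one side: 3p² - 33p + 54 = 0.
Factor: 3(p - 2)(p - 9) = 0.
So p = 2 or p = 9.

p = 2 or p = 9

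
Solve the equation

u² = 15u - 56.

u = 7 or u = 8

Bring every term to one side: u² - 15u + 56 = 0.
Factor: (u - 8)(u - 7) = 0.
So u = 8 or u = 7.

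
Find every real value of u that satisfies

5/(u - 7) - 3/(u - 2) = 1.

Multiply both sides by (u - 7)(u - 2):
5(u - 2) - 3(u - 7) = (u - 7)(u - 2).
Expand and collect terms: u^2 - 11u + 3 = 0.
By the quadratic formula, u = (11 +/- sqrt(109)) / 2, so u ~= 10.7202 or u ~= 0.2798.
Neither value makes a denominator zero (u != 7, u != 2), so both are valid.

u = 0.2798 or u = 10.7202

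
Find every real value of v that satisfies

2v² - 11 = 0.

v = -2.3452 or v = 2.3452

Discriminant: (0)² − 4·2·(-11) = 88.
Quadratic formula: v = (0 ± √88) / 4.
So v = √(22)/2 ≈ 2.3452 or v = -√(22)/2 ≈ -2.3452.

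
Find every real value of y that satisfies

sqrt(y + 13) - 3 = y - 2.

Isolate the radical: sqrt(y + 13) = y + 1.
Square both sides: y + 13 = (y + 1)^2.
Expand and rearrange: y^2 + y - 12 = 0.
Solving gives y = 3 or y = -4.
Check each candidate in the original equation:
  y = 3: sqrt(16) = 4, while y + 1 = 4 — valid.
  y = -4: sqrt(9) = 3, while y + 1 = -3 — extraneous.

y = 3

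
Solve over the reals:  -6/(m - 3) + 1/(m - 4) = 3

Multiply both sides by (m - 3)(m - 4):
-6(m - 4) + (m - 3) = 3(m - 3)(m - 4).
Expand and collect terms: 3m² - 16m + 15 = 0.
By the quadratic formula, m = (16 ± √76) / 6, so m ≈ 4.1196 or m ≈ 1.2137.
Neither value makes a denominator zero (m ≠ 3, m ≠ 4), so both are valid.

m = 1.2137 or m = 4.1196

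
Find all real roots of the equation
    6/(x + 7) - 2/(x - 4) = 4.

x = -5.4159 or x = 3.4159

Multiply both sides by (x + 7)(x - 4):
6(x - 4) - 2(x + 7) = 4(x + 7)(x - 4).
Expand and collect terms: 4x^2 + 8x - 74 = 0.
By the quadratic formula, x = (-8 +/- sqrt(1248)) / 8, so x ~= 3.4159 or x ~= -5.4159.
Neither value makes a denominator zero (x != -7, x != 4), so both are valid.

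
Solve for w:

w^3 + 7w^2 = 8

Rearrange: w^3 + 7w^2 - 8 = 0.
Possible rational roots are divisors of -8. Testing w = 1 gives 0, so (w - 1) is a factor.
Divide: w^3 + 7w^2 - 8 = (w - 1)(w^2 + 8w + 8).
Apply the quadratic formula to w^2 + 8w + 8 = 0: w = (-8 +/- sqrt(32))/2, i.e. w ~= -1.1716 or w ~= -6.8284.

w = -6.8284 or w = -1.1716 or w = 1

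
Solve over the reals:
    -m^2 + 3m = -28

m = -4 or m = 7

Bring every term to one side: -m^2 + 3m + 28 = 0.
Factor: -1(m - 7)(m + 4) = 0.
So m = 7 or m = -4.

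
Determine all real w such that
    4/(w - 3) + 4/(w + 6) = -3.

Multiply both sides by (w - 3)(w + 6):
4(w + 6) + 4(w - 3) = -3(w - 3)(w + 6).
Expand and collect terms: -3w² - 17w + 42 = 0.
By the quadratic formula, w = (17 ± √793) / -6, so w ≈ -7.5267 or w ≈ 1.86.
Neither value makes a denominator zero (w ≠ 3, w ≠ -6), so both are valid.

w = -7.5267 or w = 1.86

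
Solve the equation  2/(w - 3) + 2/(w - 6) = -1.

w = 0 or w = 5

Multiply both sides by (w - 3)(w - 6):
2(w - 6) + 2(w - 3) = -(w - 3)(w - 6).
Expand and collect terms: -w^2 + 5w = 0.
Factor or apply the quadratic formula: w = 0 or w = 5.
Neither value makes a denominator zero (w != 3, w != 6), so both are valid.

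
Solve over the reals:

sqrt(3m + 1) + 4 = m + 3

m = 5

Isolate the radical: sqrt(3m + 1) = m - 1.
Square both sides: 3m + 1 = (m - 1)^2.
Expand and rearrange: m^2 - 5m = 0.
Solving gives m = 5 or m = 0.
Check each candidate in the original equation:
  m = 5: sqrt(16) = 4, while m - 1 = 4 — valid.
  m = 0: sqrt(1) = 1, while m - 1 = -1 — extraneous.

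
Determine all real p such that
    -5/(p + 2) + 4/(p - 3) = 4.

p = -3.0733 or p = 3.8233

Multiply both sides by (p + 2)(p - 3):
-5(p - 3) + 4(p + 2) = 4(p + 2)(p - 3).
Expand and collect terms: 4p² - 3p - 47 = 0.
By the quadratic formula, p = (3 ± √761) / 8, so p ≈ 3.8233 or p ≈ -3.0733.
Neither value makes a denominator zero (p ≠ -2, p ≠ 3), so both are valid.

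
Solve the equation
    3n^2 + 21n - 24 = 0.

Factor: 3(n - 1)(n + 8) = 0.
So n = 1 or n = -8.

n = -8 or n = 1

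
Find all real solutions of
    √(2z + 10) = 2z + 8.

Square both sides: 2z + 10 = (2z + 8)².
Expand and rearrange: 4z² + 30z + 54 = 0.
Solving gives z = -3 or z = -4.5.
Check each candidate in the original equation:
  z = -3: √(4) = 2, while 2z + 8 = 2 — valid.
  z = -4.5: √(1) = 1, while 2z + 8 = -1 — extraneous.

z = -3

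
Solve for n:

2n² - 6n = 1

Rearrange to standard form: 2n² - 6n - 1 = 0.
Discriminant: (-6)² − 4·2·(-1) = 44.
Quadratic formula: n = (6 ± √44) / 4.
So n = 3/2 + √(11)/2 ≈ 3.1583 or n = 3/2 - √(11)/2 ≈ -0.1583.

n = -0.1583 or n = 3.1583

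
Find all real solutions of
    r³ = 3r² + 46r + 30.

r = -5 or r = -0.6904 or r = 8.6904

Rearrange: r³ - 3r² - 46r - 30 = 0.
Possible rational roots are divisors of -30. Testing r = -5 gives 0, so (r + 5) is a factor.
Divide: r³ - 3r² - 46r - 30 = (r + 5)(r² - 8r - 6).
Apply the quadratic formula to r² - 8r - 6 = 0: r = (8 ± √88)/2, i.e. r ≈ 8.6904 or r ≈ -0.6904.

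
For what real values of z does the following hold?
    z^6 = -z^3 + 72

z = -2.0801 or z = 2

Let u = z^3. The equation becomes u^2 + u - 72 = 0.
Factor: (u - 8)(u + 9) = 0, so u = 8 or u = -9.
z^3 = 8 gives z = 2.
z^3 = -9 gives z = -(9)^(1/3) ~= -2.0801.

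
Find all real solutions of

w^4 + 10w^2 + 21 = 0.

Let u = w^2. The equation becomes u^2 + 10u + 21 = 0.
Factor: (u + 7)(u + 3) = 0, so u = -7 or u = -3.
w^2 = -7 < 0 has no real solution.
w^2 = -3 < 0 has no real solution.

No real solutions.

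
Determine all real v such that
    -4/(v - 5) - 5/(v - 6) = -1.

Multiply both sides by (v - 5)(v - 6):
-4(v - 6) - 5(v - 5) = -(v - 5)(v - 6).
Expand and collect terms: -v^2 + 20v - 79 = 0.
By the quadratic formula, v = (-20 +/- sqrt(84)) / -2, so v ~= 5.4174 or v ~= 14.5826.
Neither value makes a denominator zero (v != 5, v != 6), so both are valid.

v = 5.4174 or v = 14.5826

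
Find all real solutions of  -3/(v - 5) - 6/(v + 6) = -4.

Multiply both sides by (v - 5)(v + 6):
-3(v + 6) - 6(v - 5) = -4(v - 5)(v + 6).
Expand and collect terms: -4v^2 + 5v + 108 = 0.
By the quadratic formula, v = (-5 +/- sqrt(1753)) / -8, so v ~= -4.6086 or v ~= 5.8586.
Neither value makes a denominator zero (v != 5, v != -6), so both are valid.

v = -4.6086 or v = 5.8586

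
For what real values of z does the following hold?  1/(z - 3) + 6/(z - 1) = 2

z = 2.5 or z = 5

Multiply both sides by (z - 3)(z - 1):
(z - 1) + 6(z - 3) = 2(z - 3)(z - 1).
Expand and collect terms: 2z² - 15z + 25 = 0.
Factor or apply the quadratic formula: z = 5 or z = 2.5.
Neither value makes a denominator zero (z ≠ 3, z ≠ 1), so both are valid.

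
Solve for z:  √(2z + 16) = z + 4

Square both sides: 2z + 16 = (z + 4)².
Expand and rearrange: z² + 6z = 0.
Solving gives z = 0 or z = -6.
Check each candidate in the original equation:
  z = 0: √(16) = 4, while z + 4 = 4 — valid.
  z = -6: √(4) = 2, while z + 4 = -2 — extraneous.

z = 0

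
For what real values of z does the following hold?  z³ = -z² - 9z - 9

Rearrange: z³ + z² + 9z + 9 = 0.
Possible rational roots are divisors of 9. Testing z = -1 gives 0, so (z + 1) is a factor.
Divide: z³ + z² + 9z + 9 = (z + 1)(z² + 9).
The quadratic z² + 9 has discriminant -36 < 0, so no further real roots.

z = -1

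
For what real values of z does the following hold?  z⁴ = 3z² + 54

Let u = z². The equation becomes u² - 3u - 54 = 0.
Factor: (u + 6)(u - 9) = 0, so u = -6 or u = 9.
z² = -6 < 0 has no real solution.
z² = 9 gives z = ±3.

z = -3 or z = 3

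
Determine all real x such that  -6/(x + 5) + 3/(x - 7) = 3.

x = -6.8655 or x = 7.8655

Multiply both sides by (x + 5)(x - 7):
-6(x - 7) + 3(x + 5) = 3(x + 5)(x - 7).
Expand and collect terms: 3x^2 - 3x - 162 = 0.
By the quadratic formula, x = (3 +/- sqrt(1953)) / 6, so x ~= 7.8655 or x ~= -6.8655.
Neither value makes a denominator zero (x != -5, x != 7), so both are valid.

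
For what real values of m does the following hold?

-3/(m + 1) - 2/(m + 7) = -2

Multiply both sides by (m + 1)(m + 7):
-3(m + 7) - 2(m + 1) = -2(m + 1)(m + 7).
Expand and collect terms: -2m² - 11m + 9 = 0.
By the quadratic formula, m = (11 ± √193) / -4, so m ≈ -6.2231 or m ≈ 0.7231.
Neither value makes a denominator zero (m ≠ -1, m ≠ -7), so both are valid.

m = -6.2231 or m = 0.7231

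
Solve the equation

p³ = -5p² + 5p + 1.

Rearrange: p³ + 5p² - 5p - 1 = 0.
Possible rational roots are divisors of -1. Testing p = 1 gives 0, so (p - 1) is a factor.
Divide: p³ + 5p² - 5p - 1 = (p - 1)(p² + 6p + 1).
Apply the quadratic formula to p² + 6p + 1 = 0: p = (-6 ± √32)/2, i.e. p ≈ -0.1716 or p ≈ -5.8284.

p = -5.8284 or p = -0.1716 or p = 1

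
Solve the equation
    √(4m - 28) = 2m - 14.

Square both sides: 4m - 28 = (2m - 14)².
Expand and rearrange: 4m² - 60m + 224 = 0.
Solving gives m = 8 or m = 7.
Check each candidate in the original equation:
  m = 8: √(4) = 2, while 2m - 14 = 2 — valid.
  m = 7: √(0) = 0, while 2m - 14 = 0 — valid.

m = 7 or m = 8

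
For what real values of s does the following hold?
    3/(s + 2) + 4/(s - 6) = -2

Multiply both sides by (s + 2)(s - 6):
3(s - 6) + 4(s + 2) = -2(s + 2)(s - 6).
Expand and collect terms: -2s^2 + s + 34 = 0.
By the quadratic formula, s = (-1 +/- sqrt(273)) / -4, so s ~= -3.8807 or s ~= 4.3807.
Neither value makes a denominator zero (s != -2, s != 6), so both are valid.

s = -3.8807 or s = 4.3807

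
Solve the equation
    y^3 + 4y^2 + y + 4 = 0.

y = -4

Possible rational roots are divisors of 4. Testing y = -4 gives 0, so (y + 4) is a factor.
Divide: y^3 + 4y^2 + y + 4 = (y + 4)(y^2 + 1).
The quadratic y^2 + 1 has discriminant -4 < 0, so no further real roots.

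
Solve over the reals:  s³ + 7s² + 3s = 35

s = -5 or s = -3.8284 or s = 1.8284

Rearrange: s³ + 7s² + 3s - 35 = 0.
Possible rational roots are divisors of -35. Testing s = -5 gives 0, so (s + 5) is a factor.
Divide: s³ + 7s² + 3s - 35 = (s + 5)(s² + 2s - 7).
Apply the quadratic formula to s² + 2s - 7 = 0: s = (-2 ± √32)/2, i.e. s ≈ 1.8284 or s ≈ -3.8284.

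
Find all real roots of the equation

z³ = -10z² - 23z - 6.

z = -6.7016 or z = -3 or z = -0.2984

Rearrange: z³ + 10z² + 23z + 6 = 0.
Possible rational roots are divisors of 6. Testing z = -3 gives 0, so (z + 3) is a factor.
Divide: z³ + 10z² + 23z + 6 = (z + 3)(z² + 7z + 2).
Apply the quadratic formula to z² + 7z + 2 = 0: z = (-7 ± √41)/2, i.e. z ≈ -0.2984 or z ≈ -6.7016.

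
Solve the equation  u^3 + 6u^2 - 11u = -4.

u = -7.5311 or u = 0.5311 or u = 1

Rearrange: u^3 + 6u^2 - 11u + 4 = 0.
Possible rational roots are divisors of 4. Testing u = 1 gives 0, so (u - 1) is a factor.
Divide: u^3 + 6u^2 - 11u + 4 = (u - 1)(u^2 + 7u - 4).
Apply the quadratic formula to u^2 + 7u - 4 = 0: u = (-7 +/- sqrt(65))/2, i.e. u ~= 0.5311 or u ~= -7.5311.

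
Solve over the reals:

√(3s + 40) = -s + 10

Square both sides: 3s + 40 = (-s + 10)².
Expand and rearrange: s² - 23s + 60 = 0.
Solving gives s = 20 or s = 3.
Check each candidate in the original equation:
  s = 20: √(100) = 10, while -s + 10 = -10 — extraneous.
  s = 3: √(49) = 7, while -s + 10 = 7 — valid.

s = 3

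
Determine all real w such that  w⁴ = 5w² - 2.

w = -2.1358 or w = -0.6622 or w = 0.6622 or w = 2.1358

Let u = w². The equation becomes u² - 5u + 2 = 0.
By the quadratic formula, u = √(17)/2 + 5/2 or u = 5/2 - √(17)/2.
w² = √(17)/2 + 5/2 gives w = ±√(√(17)/2 + 5/2) ≈ ±2.1358.
w² = 5/2 - √(17)/2 gives w = ±√(5/2 - √(17)/2) ≈ ±0.6622.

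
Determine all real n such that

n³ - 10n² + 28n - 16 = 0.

n = 0.7639 or n = 4 or n = 5.2361

Possible rational roots are divisors of -16. Testing n = 4 gives 0, so (n - 4) is a factor.
Divide: n³ - 10n² + 28n - 16 = (n - 4)(n² - 6n + 4).
Apply the quadratic formula to n² - 6n + 4 = 0: n = (6 ± √20)/2, i.e. n ≈ 5.2361 or n ≈ 0.7639.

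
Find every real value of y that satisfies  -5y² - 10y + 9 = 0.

y = -2.6733 or y = 0.6733

Discriminant: (-10)² − 4·(-5)·9 = 280.
Quadratic formula: y = (10 ± √280) / (-10).
So y = -√(70)/5 - 1 ≈ -2.6733 or y = -1 + √(70)/5 ≈ 0.6733.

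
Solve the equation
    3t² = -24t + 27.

t = -9 or t = 1

Bring every term to one side: 3t² + 24t - 27 = 0.
Factor: 3(t + 9)(t - 1) = 0.
So t = -9 or t = 1.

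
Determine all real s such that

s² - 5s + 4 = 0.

Factor: (s - 4)(s - 1) = 0.
So s = 4 or s = 1.

s = 1 or s = 4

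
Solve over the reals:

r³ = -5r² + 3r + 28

r = -4 or r = -3.1926 or r = 2.1926

Rearrange: r³ + 5r² - 3r - 28 = 0.
Possible rational roots are divisors of -28. Testing r = -4 gives 0, so (r + 4) is a factor.
Divide: r³ + 5r² - 3r - 28 = (r + 4)(r² + r - 7).
Apply the quadratic formula to r² + r - 7 = 0: r = (-1 ± √29)/2, i.e. r ≈ 2.1926 or r ≈ -3.1926.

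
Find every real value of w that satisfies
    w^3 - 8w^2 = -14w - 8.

w = -0.4495 or w = 4 or w = 4.4495

Rearrange: w^3 - 8w^2 + 14w + 8 = 0.
Possible rational roots are divisors of 8. Testing w = 4 gives 0, so (w - 4) is a factor.
Divide: w^3 - 8w^2 + 14w + 8 = (w - 4)(w^2 - 4w - 2).
Apply the quadratic formula to w^2 - 4w - 2 = 0: w = (4 +/- sqrt(24))/2, i.e. w ~= 4.4495 or w ~= -0.4495.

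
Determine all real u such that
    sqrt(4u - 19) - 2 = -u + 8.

Isolate the radical: sqrt(4u - 19) = -u + 10.
Square both sides: 4u - 19 = (-u + 10)^2.
Expand and rearrange: u^2 - 24u + 119 = 0.
Solving gives u = 17 or u = 7.
Check each candidate in the original equation:
  u = 17: sqrt(49) = 7, while -u + 10 = -7 — extraneous.
  u = 7: sqrt(9) = 3, while -u + 10 = 3 — valid.

u = 7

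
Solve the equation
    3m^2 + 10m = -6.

Rearrange to standard form: 3m^2 + 10m + 6 = 0.
Discriminant: (10)^2 - 4*3*6 = 28.
Quadratic formula: m = (-10 +/- sqrt(28)) / 6.
So m = -5/3 + sqrt(7)/3 ~= -0.7847 or m = -5/3 - sqrt(7)/3 ~= -2.5486.

m = -2.5486 or m = -0.7847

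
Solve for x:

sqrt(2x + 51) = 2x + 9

Square both sides: 2x + 51 = (2x + 9)^2.
Expand and rearrange: 4x^2 + 34x + 30 = 0.
Solving gives x = -1 or x = -7.5.
Check each candidate in the original equation:
  x = -1: sqrt(49) = 7, while 2x + 9 = 7 — valid.
  x = -7.5: sqrt(36) = 6, while 2x + 9 = -6 — extraneous.

x = -1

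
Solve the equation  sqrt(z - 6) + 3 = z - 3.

z = 6 or z = 7

Isolate the radical: sqrt(z - 6) = z - 6.
Square both sides: z - 6 = (z - 6)^2.
Expand and rearrange: z^2 - 13z + 42 = 0.
Solving gives z = 7 or z = 6.
Check each candidate in the original equation:
  z = 7: sqrt(1) = 1, while z - 6 = 1 — valid.
  z = 6: sqrt(0) = 0, while z - 6 = 0 — valid.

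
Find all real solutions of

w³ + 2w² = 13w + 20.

Rearrange: w³ + 2w² - 13w - 20 = 0.
Possible rational roots are divisors of -20. Testing w = -4 gives 0, so (w + 4) is a factor.
Divide: w³ + 2w² - 13w - 20 = (w + 4)(w² - 2w - 5).
Apply the quadratic formula to w² - 2w - 5 = 0: w = (2 ± √24)/2, i.e. w ≈ 3.4495 or w ≈ -1.4495.

w = -4 or w = -1.4495 or w = 3.4495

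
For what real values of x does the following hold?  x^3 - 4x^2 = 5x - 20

Rearrange: x^3 - 4x^2 - 5x + 20 = 0.
Possible rational roots are divisors of 20. Testing x = 4 gives 0, so (x - 4) is a factor.
Divide: x^3 - 4x^2 - 5x + 20 = (x - 4)(x^2 - 5).
Apply the quadratic formula to x^2 - 5 = 0: x = (0 +/- sqrt(20))/2, i.e. x ~= 2.2361 or x ~= -2.2361.

x = -2.2361 or x = 2.2361 or x = 4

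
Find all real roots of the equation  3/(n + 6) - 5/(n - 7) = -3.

Multiply both sides by (n + 6)(n - 7):
3(n - 7) - 5(n + 6) = -3(n + 6)(n - 7).
Expand and collect terms: -3n^2 + 5n + 177 = 0.
By the quadratic formula, n = (-5 +/- sqrt(2149)) / -6, so n ~= -6.8929 or n ~= 8.5596.
Neither value makes a denominator zero (n != -6, n != 7), so both are valid.

n = -6.8929 or n = 8.5596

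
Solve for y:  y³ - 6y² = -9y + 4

Rearrange: y³ - 6y² + 9y - 4 = 0.
Possible rational roots are divisors of -4. Testing y = 4 gives 0, so (y - 4) is a factor.
Divide: y³ - 6y² + 9y - 4 = (y - 4)(y² - 2y + 1).
The quadratic has the repeated root y = 1.

y = 1 or y = 4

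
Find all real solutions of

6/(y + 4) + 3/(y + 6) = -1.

y = -13.772 or y = -5.228

Multiply both sides by (y + 4)(y + 6):
6(y + 6) + 3(y + 4) = -(y + 4)(y + 6).
Expand and collect terms: -y² - 19y - 72 = 0.
By the quadratic formula, y = (19 ± √73) / -2, so y ≈ -13.772 or y ≈ -5.228.
Neither value makes a denominator zero (y ≠ -4, y ≠ -6), so both are valid.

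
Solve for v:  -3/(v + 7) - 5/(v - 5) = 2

v = -8.831 or v = 2.831

Multiply both sides by (v + 7)(v - 5):
-3(v - 5) - 5(v + 7) = 2(v + 7)(v - 5).
Expand and collect terms: 2v² + 12v - 50 = 0.
By the quadratic formula, v = (-12 ± √544) / 4, so v ≈ 2.831 or v ≈ -8.831.
Neither value makes a denominator zero (v ≠ -7, v ≠ 5), so both are valid.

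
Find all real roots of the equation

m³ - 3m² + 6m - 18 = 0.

m = 3

Possible rational roots are divisors of -18. Testing m = 3 gives 0, so (m - 3) is a factor.
Divide: m³ - 3m² + 6m - 18 = (m - 3)(m² + 6).
The quadratic m² + 6 has discriminant -24 < 0, so no further real roots.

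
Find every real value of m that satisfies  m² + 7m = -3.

m = -6.5414 or m = -0.4586

Rearrange to standard form: m² + 7m + 3 = 0.
Discriminant: (7)² − 4·1·3 = 37.
Quadratic formula: m = (-7 ± √37) / 2.
So m = -7/2 + √(37)/2 ≈ -0.4586 or m = -7/2 - √(37)/2 ≈ -6.5414.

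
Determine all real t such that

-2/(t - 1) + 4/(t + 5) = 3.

t = -3.4305 or t = 0.0972

Multiply both sides by (t - 1)(t + 5):
-2(t + 5) + 4(t - 1) = 3(t - 1)(t + 5).
Expand and collect terms: 3t² + 10t - 1 = 0.
By the quadratic formula, t = (-10 ± √112) / 6, so t ≈ 0.0972 or t ≈ -3.4305.
Neither value makes a denominator zero (t ≠ 1, t ≠ -5), so both are valid.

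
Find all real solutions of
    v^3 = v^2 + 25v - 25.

Rearrange: v^3 - v^2 - 25v + 25 = 0.
Possible rational roots are divisors of 25. Testing v = -5 gives 0, so (v + 5) is a factor.
Divide: v^3 - v^2 - 25v + 25 = (v + 5)(v^2 - 6v + 5).
Factor the quadratic: v = 5 or v = 1.

v = -5 or v = 1 or v = 5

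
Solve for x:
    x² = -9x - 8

Bring every term to one side: x² + 9x + 8 = 0.
Factor: (x + 8)(x + 1) = 0.
So x = -8 or x = -1.

x = -8 or x = -1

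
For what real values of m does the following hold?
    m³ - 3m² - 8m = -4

Rearrange: m³ - 3m² - 8m + 4 = 0.
Possible rational roots are divisors of 4. Testing m = -2 gives 0, so (m + 2) is a factor.
Divide: m³ - 3m² - 8m + 4 = (m + 2)(m² - 5m + 2).
Apply the quadratic formula to m² - 5m + 2 = 0: m = (5 ± √17)/2, i.e. m ≈ 4.5616 or m ≈ 0.4384.

m = -2 or m = 0.4384 or m = 4.5616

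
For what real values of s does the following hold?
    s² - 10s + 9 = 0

s = 1 or s = 9

Factor: (s - 9)(s - 1) = 0.
So s = 9 or s = 1.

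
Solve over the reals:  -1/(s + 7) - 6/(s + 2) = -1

s = -6.5678 or s = 4.5678

Multiply both sides by (s + 7)(s + 2):
-(s + 2) - 6(s + 7) = -(s + 7)(s + 2).
Expand and collect terms: -s² - 2s + 30 = 0.
By the quadratic formula, s = (2 ± √124) / -2, so s ≈ -6.5678 or s ≈ 4.5678.
Neither value makes a denominator zero (s ≠ -7, s ≠ -2), so both are valid.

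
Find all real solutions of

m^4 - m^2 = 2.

Let u = m^2. The equation becomes u^2 - u - 2 = 0.
Factor: (u + 1)(u - 2) = 0, so u = -1 or u = 2.
m^2 = -1 < 0 has no real solution.
m^2 = 2 gives m = +/-sqrt(2) ~= +/-1.4142.

m = -1.4142 or m = 1.4142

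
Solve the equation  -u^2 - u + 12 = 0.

Factor: -1(u + 4)(u - 3) = 0.
So u = -4 or u = 3.

u = -4 or u = 3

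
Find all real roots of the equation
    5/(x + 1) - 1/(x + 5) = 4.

Multiply both sides by (x + 1)(x + 5):
5(x + 5) - (x + 1) = 4(x + 1)(x + 5).
Expand and collect terms: 4x² + 20x - 4 = 0.
By the quadratic formula, x = (-20 ± √464) / 8, so x ≈ 0.1926 or x ≈ -5.1926.
Neither value makes a denominator zero (x ≠ -1, x ≠ -5), so both are valid.

x = -5.1926 or x = 0.1926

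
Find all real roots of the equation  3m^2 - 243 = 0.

Factor: 3(m + 9)(m - 9) = 0.
So m = -9 or m = 9.

m = -9 or m = 9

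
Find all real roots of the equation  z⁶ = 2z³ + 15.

Let u = z³. The equation becomes u² - 2u - 15 = 0.
Factor: (u - 5)(u + 3) = 0, so u = 5 or u = -3.
z³ = 5 gives z = ∛(5) ≈ 1.71.
z³ = -3 gives z = -∛(3) ≈ -1.4422.

z = -1.4422 or z = 1.71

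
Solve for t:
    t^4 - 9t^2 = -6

t = -2.8766 or t = -0.8515 or t = 0.8515 or t = 2.8766

Let u = t^2. The equation becomes u^2 - 9u + 6 = 0.
By the quadratic formula, u = sqrt(57)/2 + 9/2 or u = 9/2 - sqrt(57)/2.
t^2 = sqrt(57)/2 + 9/2 gives t = +/-sqrt(sqrt(57)/2 + 9/2) ~= +/-2.8766.
t^2 = 9/2 - sqrt(57)/2 gives t = +/-sqrt(9/2 - sqrt(57)/2) ~= +/-0.8515.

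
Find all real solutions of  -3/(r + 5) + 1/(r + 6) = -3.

Multiply both sides by (r + 5)(r + 6):
-3(r + 6) + (r + 5) = -3(r + 5)(r + 6).
Expand and collect terms: -3r^2 - 31r - 77 = 0.
By the quadratic formula, r = (31 +/- sqrt(37)) / -6, so r ~= -6.1805 or r ~= -4.1529.
Neither value makes a denominator zero (r != -5, r != -6), so both are valid.

r = -6.1805 or r = -4.1529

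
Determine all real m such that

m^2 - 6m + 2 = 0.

m = 0.3542 or m = 5.6458

Discriminant: (-6)^2 - 4*1*2 = 28.
Quadratic formula: m = (6 +/- sqrt(28)) / 2.
So m = sqrt(7) + 3 ~= 5.6458 or m = 3 - sqrt(7) ~= 0.3542.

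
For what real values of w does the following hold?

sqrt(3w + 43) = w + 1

Square both sides: 3w + 43 = (w + 1)^2.
Expand and rearrange: w^2 - w - 42 = 0.
Solving gives w = 7 or w = -6.
Check each candidate in the original equation:
  w = 7: sqrt(64) = 8, while w + 1 = 8 — valid.
  w = -6: sqrt(25) = 5, while w + 1 = -5 — extraneous.

w = 7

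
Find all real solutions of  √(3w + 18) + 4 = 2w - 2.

w = 6

Isolate the radical: √(3w + 18) = 2w - 6.
Square both sides: 3w + 18 = (2w - 6)².
Expand and rearrange: 4w² - 27w + 18 = 0.
Solving gives w = 6 or w = 0.75.
Check each candidate in the original equation:
  w = 6: √(36) = 6, while 2w - 6 = 6 — valid.
  w = 0.75: √(20.25) = 4.5, while 2w - 6 = -4.5 — extraneous.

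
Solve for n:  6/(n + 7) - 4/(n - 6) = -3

n = -8.8351 or n = 7.1684

Multiply both sides by (n + 7)(n - 6):
6(n - 6) - 4(n + 7) = -3(n + 7)(n - 6).
Expand and collect terms: -3n^2 - 5n + 190 = 0.
By the quadratic formula, n = (5 +/- sqrt(2305)) / -6, so n ~= -8.8351 or n ~= 7.1684.
Neither value makes a denominator zero (n != -7, n != 6), so both are valid.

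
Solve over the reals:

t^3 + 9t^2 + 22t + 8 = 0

Possible rational roots are divisors of 8. Testing t = -4 gives 0, so (t + 4) is a factor.
Divide: t^3 + 9t^2 + 22t + 8 = (t + 4)(t^2 + 5t + 2).
Apply the quadratic formula to t^2 + 5t + 2 = 0: t = (-5 +/- sqrt(17))/2, i.e. t ~= -0.4384 or t ~= -4.5616.

t = -4.5616 or t = -4 or t = -0.4384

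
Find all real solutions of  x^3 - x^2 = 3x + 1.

x = -1 or x = -0.4142 or x = 2.4142

Rearrange: x^3 - x^2 - 3x - 1 = 0.
Possible rational roots are divisors of -1. Testing x = -1 gives 0, so (x + 1) is a factor.
Divide: x^3 - x^2 - 3x - 1 = (x + 1)(x^2 - 2x - 1).
Apply the quadratic formula to x^2 - 2x - 1 = 0: x = (2 +/- sqrt(8))/2, i.e. x ~= 2.4142 or x ~= -0.4142.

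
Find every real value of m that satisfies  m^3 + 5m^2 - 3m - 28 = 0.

m = -4 or m = -3.1926 or m = 2.1926

Possible rational roots are divisors of -28. Testing m = -4 gives 0, so (m + 4) is a factor.
Divide: m^3 + 5m^2 - 3m - 28 = (m + 4)(m^2 + m - 7).
Apply the quadratic formula to m^2 + m - 7 = 0: m = (-1 +/- sqrt(29))/2, i.e. m ~= 2.1926 or m ~= -3.1926.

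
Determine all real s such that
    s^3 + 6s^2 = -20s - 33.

s = -3

Rearrange: s^3 + 6s^2 + 20s + 33 = 0.
Possible rational roots are divisors of 33. Testing s = -3 gives 0, so (s + 3) is a factor.
Divide: s^3 + 6s^2 + 20s + 33 = (s + 3)(s^2 + 3s + 11).
The quadratic s^2 + 3s + 11 has discriminant -35 < 0, so no further real roots.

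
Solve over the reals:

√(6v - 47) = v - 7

v = 8 or v = 12

Square both sides: 6v - 47 = (v - 7)².
Expand and rearrange: v² - 20v + 96 = 0.
Solving gives v = 12 or v = 8.
Check each candidate in the original equation:
  v = 12: √(25) = 5, while v - 7 = 5 — valid.
  v = 8: √(1) = 1, while v - 7 = 1 — valid.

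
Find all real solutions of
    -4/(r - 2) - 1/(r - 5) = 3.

Multiply both sides by (r - 2)(r - 5):
-4(r - 5) - (r - 2) = 3(r - 2)(r - 5).
Expand and collect terms: 3r² - 16r + 8 = 0.
By the quadratic formula, r = (16 ± √160) / 6, so r ≈ 4.7749 or r ≈ 0.5585.
Neither value makes a denominator zero (r ≠ 2, r ≠ 5), so both are valid.

r = 0.5585 or r = 4.7749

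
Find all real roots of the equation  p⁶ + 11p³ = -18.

Let u = p³. The equation becomes u² + 11u + 18 = 0.
Factor: (u + 2)(u + 9) = 0, so u = -2 or u = -9.
p³ = -2 gives p = -∛(2) ≈ -1.2599.
p³ = -9 gives p = -∛(9) ≈ -2.0801.

p = -2.0801 or p = -1.2599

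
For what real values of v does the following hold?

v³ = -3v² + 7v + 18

v = -3.5414 or v = -2 or v = 2.5414

Rearrange: v³ + 3v² - 7v - 18 = 0.
Possible rational roots are divisors of -18. Testing v = -2 gives 0, so (v + 2) is a factor.
Divide: v³ + 3v² - 7v - 18 = (v + 2)(v² + v - 9).
Apply the quadratic formula to v² + v - 9 = 0: v = (-1 ± √37)/2, i.e. v ≈ 2.5414 or v ≈ -3.5414.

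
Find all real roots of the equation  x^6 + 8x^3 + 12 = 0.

x = -1.8171 or x = -1.2599

Let u = x^3. The equation becomes u^2 + 8u + 12 = 0.
Factor: (u + 6)(u + 2) = 0, so u = -6 or u = -2.
x^3 = -6 gives x = -(6)^(1/3) ~= -1.8171.
x^3 = -2 gives x = -(2)^(1/3) ~= -1.2599.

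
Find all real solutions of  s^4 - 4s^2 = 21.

Let u = s^2. The equation becomes u^2 - 4u - 21 = 0.
Factor: (u + 3)(u - 7) = 0, so u = -3 or u = 7.
s^2 = -3 < 0 has no real solution.
s^2 = 7 gives s = +/-sqrt(7) ~= +/-2.6458.

s = -2.6458 or s = 2.6458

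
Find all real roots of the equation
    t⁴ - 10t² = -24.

t = -2.4495 or t = -2 or t = 2 or t = 2.4495

Let u = t². The equation becomes u² - 10u + 24 = 0.
Factor: (u - 4)(u - 6) = 0, so u = 4 or u = 6.
t² = 4 gives t = ±2.
t² = 6 gives t = ±√(6) ≈ ±2.4495.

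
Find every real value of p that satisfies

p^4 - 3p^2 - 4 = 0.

p = -2 or p = 2

Let u = p^2. The equation becomes u^2 - 3u - 4 = 0.
Factor: (u + 1)(u - 4) = 0, so u = -1 or u = 4.
p^2 = -1 < 0 has no real solution.
p^2 = 4 gives p = +/-2.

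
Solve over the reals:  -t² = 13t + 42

Bring every term to one side: -t² - 13t - 42 = 0.
Factor: -1(t + 7)(t + 6) = 0.
So t = -7 or t = -6.

t = -7 or t = -6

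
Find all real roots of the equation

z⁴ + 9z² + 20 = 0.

No real solutions.

Let u = z². The equation becomes u² + 9u + 20 = 0.
Factor: (u + 4)(u + 5) = 0, so u = -4 or u = -5.
z² = -4 < 0 has no real solution.
z² = -5 < 0 has no real solution.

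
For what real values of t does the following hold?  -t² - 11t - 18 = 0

Factor: -1(t + 9)(t + 2) = 0.
So t = -9 or t = -2.

t = -9 or t = -2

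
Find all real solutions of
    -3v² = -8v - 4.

v = -0.4305 or v = 3.0972

Rearrange to standard form: -3v² + 8v + 4 = 0.
Discriminant: (8)² − 4·(-3)·4 = 112.
Quadratic formula: v = (-8 ± √112) / (-6).
So v = 4/3 - 2·√(7)/3 ≈ -0.4305 or v = 4/3 + 2·√(7)/3 ≈ 3.0972.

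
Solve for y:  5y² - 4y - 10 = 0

Discriminant: (-4)² − 4·5·(-10) = 216.
Quadratic formula: y = (4 ± √216) / 10.
So y = 2/5 + 3·√(6)/5 ≈ 1.8697 or y = 2/5 - 3·√(6)/5 ≈ -1.0697.

y = -1.0697 or y = 1.8697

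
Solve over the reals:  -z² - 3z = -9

Rearrange to standard form: -z² - 3z + 9 = 0.
Discriminant: (-3)² − 4·(-1)·9 = 45.
Quadratic formula: z = (3 ± √45) / (-2).
So z = -3·√(5)/2 - 3/2 ≈ -4.8541 or z = -3/2 + 3·√(5)/2 ≈ 1.8541.

z = -4.8541 or z = 1.8541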